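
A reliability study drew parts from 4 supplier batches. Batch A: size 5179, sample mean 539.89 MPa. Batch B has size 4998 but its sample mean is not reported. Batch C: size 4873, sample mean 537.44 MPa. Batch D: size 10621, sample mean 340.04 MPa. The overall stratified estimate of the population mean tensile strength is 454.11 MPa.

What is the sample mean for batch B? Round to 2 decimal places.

N = 5179 + 4998 + 4873 + 10621 = 25671.
Overall total = μ·N = 454.11·25671 = 11657457.81.
Subtract the known strata: 5179·539.89 + 4873·537.44 + 10621·340.04 = 9026600.27.
Remaining total for batch B: 11657457.81 − 9026600.27 = 2630857.54.
Divide by its size: 2630857.54 / 4998 = 526.3821... → 526.38.

526.38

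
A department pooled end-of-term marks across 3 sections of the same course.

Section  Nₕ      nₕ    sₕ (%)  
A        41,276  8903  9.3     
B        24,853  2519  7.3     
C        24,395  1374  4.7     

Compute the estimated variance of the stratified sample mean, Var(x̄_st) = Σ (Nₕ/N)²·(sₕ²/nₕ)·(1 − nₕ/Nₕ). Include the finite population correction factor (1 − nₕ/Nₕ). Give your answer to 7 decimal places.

0.0041189

N = 90524; Wₕ = Nₕ/N.
section A: (41276/90524)²·9.3²/8903·(1 − 8903/41276) = 0.0015841000
section B: (24853/90524)²·7.3²/2519·(1 − 2519/24853) = 0.0014329644
section C: (24395/90524)²·4.7²/1374·(1 − 1374/24395) = 0.0011018095
Sum = 0.0041188740 → 0.0041189.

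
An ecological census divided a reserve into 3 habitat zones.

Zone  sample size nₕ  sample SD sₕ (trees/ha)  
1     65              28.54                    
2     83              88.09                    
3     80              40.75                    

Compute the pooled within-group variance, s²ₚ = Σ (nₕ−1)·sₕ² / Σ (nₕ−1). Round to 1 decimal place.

Degrees of freedom: 64 + 82 + 79 = 225.
Σ(nₕ−1)sₕ² = 64·814.5316 + 82·7759.8481 + 79·1660.5625 = 819622.0041.
s²ₚ = 819622.0041 / 225 = 3642.764... → 3642.8.

3642.8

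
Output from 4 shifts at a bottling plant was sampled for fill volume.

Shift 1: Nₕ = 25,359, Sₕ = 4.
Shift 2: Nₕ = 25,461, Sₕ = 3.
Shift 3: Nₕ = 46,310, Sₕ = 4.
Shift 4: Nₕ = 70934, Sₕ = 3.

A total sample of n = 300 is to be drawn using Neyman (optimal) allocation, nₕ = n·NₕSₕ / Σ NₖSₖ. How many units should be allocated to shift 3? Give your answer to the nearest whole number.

97

1: NₕSₕ = 25359·4 = 101436
2: NₕSₕ = 25461·3 = 76383
3: NₕSₕ = 46310·4 = 185240
4: NₕSₕ = 70934·3 = 212802
Σ NₕSₕ = 575861.
n_3 = 300·185240/575861 = 96.502... → 97.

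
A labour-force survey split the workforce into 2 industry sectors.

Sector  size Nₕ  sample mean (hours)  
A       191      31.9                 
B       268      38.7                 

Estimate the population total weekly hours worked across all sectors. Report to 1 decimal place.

Population total = Σ Nₕ·x̄ₕ (each stratum's size times its mean).
191·31.9 + 268·38.7 = 6092.9 + 10371.6 = 16464.5.

16464.5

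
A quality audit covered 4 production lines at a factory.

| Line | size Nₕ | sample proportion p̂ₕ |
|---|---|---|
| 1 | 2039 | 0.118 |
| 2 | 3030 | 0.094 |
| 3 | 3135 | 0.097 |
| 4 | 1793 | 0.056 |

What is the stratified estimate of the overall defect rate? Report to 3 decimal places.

N = 2039 + 3030 + 3135 + 1793 = 9997.
Overall proportion = Σ (Nₕ/N)·p̂ₕ.
Σ Nₕp̂ₕ = 240.602 + 284.82 + 304.095 + 100.408 = 929.925.
929.925 / 9997 = 0.09302... → 0.093.

0.093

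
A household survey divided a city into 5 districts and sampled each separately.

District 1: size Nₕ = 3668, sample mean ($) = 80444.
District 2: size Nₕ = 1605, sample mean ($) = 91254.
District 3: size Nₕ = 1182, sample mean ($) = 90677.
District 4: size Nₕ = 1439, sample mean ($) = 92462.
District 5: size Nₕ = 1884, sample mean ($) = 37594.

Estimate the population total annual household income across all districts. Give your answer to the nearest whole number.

752591390

Population total = Σ Nₕ·x̄ₕ (each stratum's size times its mean).
3668·80444 + 1605·91254 + 1182·90677 + 1439·92462 + 1884·37594 = 295068592 + 146462670 + 107180214 + 133052818 + 70827096 = 752591390.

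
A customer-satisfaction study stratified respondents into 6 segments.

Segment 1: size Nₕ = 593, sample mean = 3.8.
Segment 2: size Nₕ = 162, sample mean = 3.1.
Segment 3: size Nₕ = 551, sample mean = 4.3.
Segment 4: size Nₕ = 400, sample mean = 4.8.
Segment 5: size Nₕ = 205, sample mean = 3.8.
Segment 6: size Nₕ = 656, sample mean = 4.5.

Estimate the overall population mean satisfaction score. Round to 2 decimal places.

x̄_st = (Σ Nₕx̄ₕ) / (Σ Nₕ) = (593·3.8 + 162·3.1 + 551·4.3 + 400·4.8 + 205·3.8 + 656·4.5) / 2567
= 10775.9 / 2567 = 4.1979... → 4.20.

4.20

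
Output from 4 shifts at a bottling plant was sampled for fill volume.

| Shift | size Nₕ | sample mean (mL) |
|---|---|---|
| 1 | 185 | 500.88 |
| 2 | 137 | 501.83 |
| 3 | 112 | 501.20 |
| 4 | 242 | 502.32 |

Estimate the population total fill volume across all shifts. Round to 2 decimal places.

1: 185·500.88 = 92662.8
2: 137·501.83 = 68750.71
3: 112·501.20 = 56134.4
4: 242·502.32 = 121561.44
τ̂ = Σ Nₕx̄ₕ = 339109.35.

339109.35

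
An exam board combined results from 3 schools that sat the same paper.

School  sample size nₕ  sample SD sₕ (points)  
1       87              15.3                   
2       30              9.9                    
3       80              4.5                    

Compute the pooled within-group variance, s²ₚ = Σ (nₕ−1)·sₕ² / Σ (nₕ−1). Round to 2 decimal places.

126.67

Degrees of freedom: 86 + 29 + 79 = 194.
Σ(nₕ−1)sₕ² = 86·234.09 + 29·98.01 + 79·20.25 = 24573.78.
s²ₚ = 24573.78 / 194 = 126.6690... → 126.67.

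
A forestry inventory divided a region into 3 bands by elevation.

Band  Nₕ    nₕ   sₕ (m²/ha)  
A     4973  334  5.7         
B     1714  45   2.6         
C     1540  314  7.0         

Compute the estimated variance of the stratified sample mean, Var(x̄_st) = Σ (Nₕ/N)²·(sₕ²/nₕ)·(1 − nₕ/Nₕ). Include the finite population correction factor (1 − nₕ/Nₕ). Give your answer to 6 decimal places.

N = 8227. Term for each stratum: Wₕ²sₕ²/nₕ·(1−nₕ/Nₕ).
Var(x̄_st) = 0.033156073 + 0.006349190 + 0.004353060 = 0.043858323 → 0.043858.

0.043858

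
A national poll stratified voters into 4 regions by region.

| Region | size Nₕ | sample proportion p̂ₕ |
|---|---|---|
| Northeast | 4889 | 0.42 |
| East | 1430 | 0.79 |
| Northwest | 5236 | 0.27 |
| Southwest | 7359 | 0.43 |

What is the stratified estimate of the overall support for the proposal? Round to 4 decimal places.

0.4103

Wₕ = Nₕ/N with N = 18914: 0.2585, 0.0756, 0.2768, 0.3891.
p̂_st = 0.2585·0.42 + 0.0756·0.79 + 0.2768·0.27 + 0.3891·0.43 ≈ 0.410340... → 0.4103.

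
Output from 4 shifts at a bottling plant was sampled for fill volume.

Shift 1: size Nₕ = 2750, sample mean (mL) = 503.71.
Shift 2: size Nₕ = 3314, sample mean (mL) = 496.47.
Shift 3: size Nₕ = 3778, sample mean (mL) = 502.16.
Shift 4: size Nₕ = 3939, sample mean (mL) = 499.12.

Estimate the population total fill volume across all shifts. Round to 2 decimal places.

Estimate total by summing Nₕ·x̄ₕ over strata.
2750·503.71 + 3314·496.47 + 3778·502.16 + 3939·499.12 = 1385202.5 + 1645301.58 + 1897160.48 + 1966033.68 = 6893698.24.

6893698.24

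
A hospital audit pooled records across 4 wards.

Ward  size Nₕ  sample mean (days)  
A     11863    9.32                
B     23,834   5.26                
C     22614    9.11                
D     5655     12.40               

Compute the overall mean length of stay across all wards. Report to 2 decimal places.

N = 63966; weights Wₕ = Nₕ/N = (0.1855, 0.3726, 0.3535, 0.0884).
x̄_st = Σ Wₕ·x̄ₕ = 0.1855·9.32 + 0.3726·5.26 + 0.3535·9.11 + 0.0884·12.40 ≈ 8.0053...
→ 8.01.

8.01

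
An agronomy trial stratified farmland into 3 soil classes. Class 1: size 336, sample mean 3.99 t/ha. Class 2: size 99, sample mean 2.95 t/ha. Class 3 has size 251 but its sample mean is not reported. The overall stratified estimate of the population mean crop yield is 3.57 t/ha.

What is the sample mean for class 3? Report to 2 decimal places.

3.25

N = 336 + 99 + 251 = 686.
Overall total = μ·N = 3.57·686 = 2449.02.
Subtract the known strata: 336·3.99 + 99·2.95 = 1632.69.
Remaining total for class 3: 2449.02 − 1632.69 = 816.33.
Divide by its size: 816.33 / 251 = 3.2523... → 3.25.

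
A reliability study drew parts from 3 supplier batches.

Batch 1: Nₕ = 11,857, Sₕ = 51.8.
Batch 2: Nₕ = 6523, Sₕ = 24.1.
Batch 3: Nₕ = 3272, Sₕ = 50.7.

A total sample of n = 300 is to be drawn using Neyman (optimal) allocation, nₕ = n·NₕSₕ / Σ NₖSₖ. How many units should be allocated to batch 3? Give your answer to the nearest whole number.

53

1: NₕSₕ = 11857·51.8 = 614192.6
2: NₕSₕ = 6523·24.1 = 157204.3
3: NₕSₕ = 3272·50.7 = 165890.4
Σ NₕSₕ = 937287.3.
n_3 = 300·165890.4/937287.3 = 53.097... → 53.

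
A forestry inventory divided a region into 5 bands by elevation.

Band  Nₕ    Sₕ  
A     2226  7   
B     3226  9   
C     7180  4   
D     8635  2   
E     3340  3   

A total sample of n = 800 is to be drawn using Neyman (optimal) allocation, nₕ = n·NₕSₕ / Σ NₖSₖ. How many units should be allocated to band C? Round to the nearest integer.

228

A: NₕSₕ = 2226·7 = 15582
B: NₕSₕ = 3226·9 = 29034
C: NₕSₕ = 7180·4 = 28720
D: NₕSₕ = 8635·2 = 17270
E: NₕSₕ = 3340·3 = 10020
Σ NₕSₕ = 100626.
n_C = 800·28720/100626 = 228.331... → 228.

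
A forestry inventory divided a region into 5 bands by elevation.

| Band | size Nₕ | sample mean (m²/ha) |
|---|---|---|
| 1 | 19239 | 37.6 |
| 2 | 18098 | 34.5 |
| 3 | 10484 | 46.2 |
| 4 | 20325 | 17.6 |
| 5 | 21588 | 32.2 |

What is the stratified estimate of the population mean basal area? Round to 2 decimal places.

x̄_st = (Σ Nₕx̄ₕ) / (Σ Nₕ) = (19239·37.6 + 18098·34.5 + 10484·46.2 + 20325·17.6 + 21588·32.2) / 89734
= 2884981.8 / 89734 = 32.1504... → 32.15.

32.15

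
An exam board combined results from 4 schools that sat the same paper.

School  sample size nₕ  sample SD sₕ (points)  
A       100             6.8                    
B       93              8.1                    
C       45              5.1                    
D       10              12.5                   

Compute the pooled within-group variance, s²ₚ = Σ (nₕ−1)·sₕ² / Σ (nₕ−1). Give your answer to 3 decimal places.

53.953

A: (100−1)·6.8² = 99·46.24 = 4577.76
B: (93−1)·8.1² = 92·65.61 = 6036.12
C: (45−1)·5.1² = 44·26.01 = 1144.44
D: (10−1)·12.5² = 9·156.25 = 1406.25
Numerator = 13164.57; denominator = Σ(nₕ−1) = 244.
s²ₚ = 13164.57/244 = 53.95316... → 53.953.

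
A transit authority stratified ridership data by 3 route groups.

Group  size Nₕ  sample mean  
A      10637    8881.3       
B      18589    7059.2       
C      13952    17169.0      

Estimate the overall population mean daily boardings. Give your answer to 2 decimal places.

10774.83

x̄_st = (Σ Nₕx̄ₕ) / (Σ Nₕ) = (10637·8881.3 + 18589·7059.2 + 13952·17169.0) / 43178
= 465235744.9 / 43178 = 10774.8331... → 10774.83.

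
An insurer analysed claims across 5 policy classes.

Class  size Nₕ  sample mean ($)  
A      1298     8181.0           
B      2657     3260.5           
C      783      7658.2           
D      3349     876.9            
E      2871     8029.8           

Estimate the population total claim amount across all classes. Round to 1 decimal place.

A: 1298·8181.0 = 10618938
B: 2657·3260.5 = 8663148.5
C: 783·7658.2 = 5996370.6
D: 3349·876.9 = 2936738.1
E: 2871·8029.8 = 23053555.8
τ̂ = Σ Nₕx̄ₕ = 51268751.0.

51268751.0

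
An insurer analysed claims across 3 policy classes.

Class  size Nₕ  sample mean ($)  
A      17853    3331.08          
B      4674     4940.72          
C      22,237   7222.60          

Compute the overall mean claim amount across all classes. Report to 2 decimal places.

N = 17853 + 4674 + 22237 = 44764.
The stratified mean weights each stratum mean by its population share Nₕ/N.
Σ Nₕx̄ₕ = 17853·3331.08 + 4674·4940.72 + 22237·7222.60 = 59469771.24 + 23092925.28 + 160608956.2 = 243171652.72.
Divide by N: 243171652.72 / 44764 = 5432.3039... → 5432.30.

5432.30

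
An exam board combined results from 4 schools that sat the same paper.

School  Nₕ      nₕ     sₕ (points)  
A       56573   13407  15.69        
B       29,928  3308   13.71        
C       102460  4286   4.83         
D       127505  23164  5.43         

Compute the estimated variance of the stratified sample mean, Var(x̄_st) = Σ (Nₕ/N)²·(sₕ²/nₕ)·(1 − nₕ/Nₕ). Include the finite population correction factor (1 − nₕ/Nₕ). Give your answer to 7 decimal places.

0.0016155

N = 316466; Wₕ = Nₕ/N.
school A: (56573/316466)²·15.69²/13407·(1 − 13407/56573) = 0.0004477248
school B: (29928/316466)²·13.71²/3308·(1 − 3308/29928) = 0.0004520027
school C: (102460/316466)²·4.83²/4286·(1 − 4286/102460) = 0.0005466871
school D: (127505/316466)²·5.43²/23164·(1 − 23164/127505) = 0.0001690885
Sum = 0.0016155032 → 0.0016155.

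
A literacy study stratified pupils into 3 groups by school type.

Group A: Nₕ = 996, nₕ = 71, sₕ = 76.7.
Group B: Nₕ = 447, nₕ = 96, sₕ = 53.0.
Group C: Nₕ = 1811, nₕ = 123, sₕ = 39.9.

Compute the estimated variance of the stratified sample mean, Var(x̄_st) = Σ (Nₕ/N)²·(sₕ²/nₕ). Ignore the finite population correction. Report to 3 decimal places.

N = 3254; Wₕ = Nₕ/N.
group A: (996/3254)²·76.7²/71 = 7.762756
group B: (447/3254)²·53.0²/96 = 0.552154
group C: (1811/3254)²·39.9²/123 = 4.009059
Sum = 12.323970 → 12.324.

12.324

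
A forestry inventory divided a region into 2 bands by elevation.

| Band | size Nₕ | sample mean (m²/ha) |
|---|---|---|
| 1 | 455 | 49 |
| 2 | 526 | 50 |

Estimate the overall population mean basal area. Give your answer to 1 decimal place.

49.5

N = 981; weights Wₕ = Nₕ/N = (0.4638, 0.5362).
x̄_st = Σ Wₕ·x̄ₕ = 0.4638·49 + 0.5362·50 ≈ 49.536...
→ 49.5.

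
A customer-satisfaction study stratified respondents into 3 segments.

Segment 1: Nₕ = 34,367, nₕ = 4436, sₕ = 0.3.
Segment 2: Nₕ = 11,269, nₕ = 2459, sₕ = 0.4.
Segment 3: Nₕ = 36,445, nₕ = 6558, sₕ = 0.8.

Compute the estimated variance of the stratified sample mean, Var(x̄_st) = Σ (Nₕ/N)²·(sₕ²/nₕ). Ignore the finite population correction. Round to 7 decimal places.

0.0000240

N = 82081. Term for each stratum: Wₕ²sₕ²/nₕ.
Var(x̄_st) = 0.0000035567 + 0.0000012264 + 0.0000192397 = 0.0000240229 → 0.0000240.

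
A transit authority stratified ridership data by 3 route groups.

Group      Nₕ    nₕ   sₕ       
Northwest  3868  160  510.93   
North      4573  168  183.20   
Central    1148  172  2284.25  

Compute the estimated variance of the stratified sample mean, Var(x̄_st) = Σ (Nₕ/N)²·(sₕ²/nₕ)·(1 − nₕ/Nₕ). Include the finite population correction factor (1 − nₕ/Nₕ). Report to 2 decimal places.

667.92

N = 9589. Term for each stratum: Wₕ²sₕ²/nₕ·(1−nₕ/Nₕ).
Var(x̄_st) = 254.49683 + 43.76653 + 369.66122 = 667.92458 → 667.92.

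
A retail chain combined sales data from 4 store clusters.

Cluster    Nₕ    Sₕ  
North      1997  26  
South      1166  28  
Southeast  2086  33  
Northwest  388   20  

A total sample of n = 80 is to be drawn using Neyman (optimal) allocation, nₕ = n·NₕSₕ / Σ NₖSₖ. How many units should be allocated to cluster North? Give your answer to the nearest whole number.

26

North: NₕSₕ = 1997·26 = 51922
South: NₕSₕ = 1166·28 = 32648
Southeast: NₕSₕ = 2086·33 = 68838
Northwest: NₕSₕ = 388·20 = 7760
Σ NₕSₕ = 161168.
n_North = 80·51922/161168 = 25.773... → 26.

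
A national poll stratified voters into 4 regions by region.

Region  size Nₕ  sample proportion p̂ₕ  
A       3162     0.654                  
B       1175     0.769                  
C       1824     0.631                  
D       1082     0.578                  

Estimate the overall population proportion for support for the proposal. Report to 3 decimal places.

0.656

N = 3162 + 1175 + 1824 + 1082 = 7243.
Overall proportion = Σ (Nₕ/N)·p̂ₕ.
Σ Nₕp̂ₕ = 2067.948 + 903.575 + 1150.944 + 625.396 = 4747.863.
4747.863 / 7243 = 0.65551... → 0.656.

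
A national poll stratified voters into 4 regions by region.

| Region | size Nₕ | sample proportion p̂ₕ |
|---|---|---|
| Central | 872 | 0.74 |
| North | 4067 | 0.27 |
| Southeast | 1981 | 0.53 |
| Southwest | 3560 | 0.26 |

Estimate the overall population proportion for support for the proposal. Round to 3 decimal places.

Wₕ = Nₕ/N with N = 10480: 0.0832, 0.3881, 0.1890, 0.3397.
p̂_st = 0.0832·0.74 + 0.3881·0.27 + 0.1890·0.53 + 0.3397·0.26 ≈ 0.35486... → 0.355.

0.355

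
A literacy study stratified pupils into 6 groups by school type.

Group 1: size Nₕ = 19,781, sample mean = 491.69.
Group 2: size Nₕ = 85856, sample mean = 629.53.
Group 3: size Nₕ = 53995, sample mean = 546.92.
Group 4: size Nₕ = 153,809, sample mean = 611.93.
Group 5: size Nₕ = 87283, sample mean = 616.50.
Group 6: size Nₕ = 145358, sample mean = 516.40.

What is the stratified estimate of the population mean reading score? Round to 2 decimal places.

579.22

x̄_st = (Σ Nₕx̄ₕ) / (Σ Nₕ) = (19781·491.69 + 85856·629.53 + 53995·546.92 + 153809·611.93 + 87283·616.50 + 145358·516.40) / 546082
= 316299175.04 / 546082 = 579.2155... → 579.22.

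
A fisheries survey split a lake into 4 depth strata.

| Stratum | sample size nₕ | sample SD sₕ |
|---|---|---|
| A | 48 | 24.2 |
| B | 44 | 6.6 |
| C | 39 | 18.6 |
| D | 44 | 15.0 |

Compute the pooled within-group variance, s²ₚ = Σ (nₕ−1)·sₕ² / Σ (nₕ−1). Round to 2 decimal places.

305.38

A: (48−1)·24.2² = 47·585.64 = 27525.08
B: (44−1)·6.6² = 43·43.56 = 1873.08
C: (39−1)·18.6² = 38·345.96 = 13146.48
D: (44−1)·15.0² = 43·225 = 9675
Numerator = 52219.64; denominator = Σ(nₕ−1) = 171.
s²ₚ = 52219.64/171 = 305.3780... → 305.38.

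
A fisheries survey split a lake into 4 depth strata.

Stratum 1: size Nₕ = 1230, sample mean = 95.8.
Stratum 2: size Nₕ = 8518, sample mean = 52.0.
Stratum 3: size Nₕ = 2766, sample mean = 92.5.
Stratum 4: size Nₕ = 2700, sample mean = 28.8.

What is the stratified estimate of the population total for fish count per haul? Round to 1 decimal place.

Population total = Σ Nₕ·x̄ₕ (each stratum's size times its mean).
1230·95.8 + 8518·52.0 + 2766·92.5 + 2700·28.8 = 117834 + 442936 + 255855 + 77760 = 894385.0.

894385.0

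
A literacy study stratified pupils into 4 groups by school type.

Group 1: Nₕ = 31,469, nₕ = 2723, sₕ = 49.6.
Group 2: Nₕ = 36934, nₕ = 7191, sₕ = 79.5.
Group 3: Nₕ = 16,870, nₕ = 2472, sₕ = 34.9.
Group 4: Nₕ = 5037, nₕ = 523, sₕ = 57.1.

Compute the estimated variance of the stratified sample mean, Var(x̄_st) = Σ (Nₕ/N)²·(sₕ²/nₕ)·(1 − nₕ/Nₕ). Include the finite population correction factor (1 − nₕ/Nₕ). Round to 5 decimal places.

0.25064

N = 90310; Wₕ = Nₕ/N.
group 1: (31469/90310)²·49.6²/2723·(1 − 2723/31469) = 0.10020846
group 2: (36934/90310)²·79.5²/7191·(1 − 7191/36934) = 0.11838165
group 3: (16870/90310)²·34.9²/2472·(1 − 2472/16870) = 0.01467398
group 4: (5037/90310)²·57.1²/523·(1 − 523/5037) = 0.01737930
Sum = 0.25064340 → 0.25064.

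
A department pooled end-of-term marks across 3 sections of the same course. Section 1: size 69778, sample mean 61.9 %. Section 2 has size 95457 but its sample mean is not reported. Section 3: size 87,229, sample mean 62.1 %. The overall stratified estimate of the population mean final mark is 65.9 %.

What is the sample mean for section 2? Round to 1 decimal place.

72.3

Σ Nₕx̄ₕ = N·μ, so 95457·x̄_2 = 252464·65.9 − (69778·61.9 + 87229·62.1).
= 16637377.6 − 9736179.1 = 6901198.5.
x̄_2 = 6901198.5 / 95457 = 72.296... → 72.3.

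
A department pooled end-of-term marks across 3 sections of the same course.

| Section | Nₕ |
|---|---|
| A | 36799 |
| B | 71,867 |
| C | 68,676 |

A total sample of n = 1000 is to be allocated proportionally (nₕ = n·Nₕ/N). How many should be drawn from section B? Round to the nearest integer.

405

Share of section B = 71867/177342 = 0.40525.
Allocate 1000 × 0.40525 = 405.245... → 405.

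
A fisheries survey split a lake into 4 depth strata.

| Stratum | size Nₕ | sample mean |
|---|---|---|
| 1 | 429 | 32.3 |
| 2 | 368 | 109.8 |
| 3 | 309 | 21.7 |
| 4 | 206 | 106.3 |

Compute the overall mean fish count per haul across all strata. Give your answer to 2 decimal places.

63.16

x̄_st = (Σ Nₕx̄ₕ) / (Σ Nₕ) = (429·32.3 + 368·109.8 + 309·21.7 + 206·106.3) / 1312
= 82866.2 / 1312 = 63.1602... → 63.16.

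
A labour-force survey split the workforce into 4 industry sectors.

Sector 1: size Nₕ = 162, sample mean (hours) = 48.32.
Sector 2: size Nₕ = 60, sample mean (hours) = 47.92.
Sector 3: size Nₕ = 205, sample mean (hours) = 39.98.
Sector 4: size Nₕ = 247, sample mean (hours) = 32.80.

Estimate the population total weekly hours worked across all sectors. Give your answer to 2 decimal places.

27000.54

Estimate total by summing Nₕ·x̄ₕ over strata.
162·48.32 + 60·47.92 + 205·39.98 + 247·32.80 = 7827.84 + 2875.2 + 8195.9 + 8101.6 = 27000.54.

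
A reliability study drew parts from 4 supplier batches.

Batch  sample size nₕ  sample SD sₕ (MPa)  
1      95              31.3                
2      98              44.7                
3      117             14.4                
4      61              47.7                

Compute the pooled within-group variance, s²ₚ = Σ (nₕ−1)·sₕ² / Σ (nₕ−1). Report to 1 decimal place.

1: (95−1)·31.3² = 94·979.69 = 92090.86
2: (98−1)·44.7² = 97·1998.09 = 193814.73
3: (117−1)·14.4² = 116·207.36 = 24053.76
4: (61−1)·47.7² = 60·2275.29 = 136517.4
Numerator = 446476.75; denominator = Σ(nₕ−1) = 367.
s²ₚ = 446476.75/367 = 1216.558... → 1216.6.

1216.6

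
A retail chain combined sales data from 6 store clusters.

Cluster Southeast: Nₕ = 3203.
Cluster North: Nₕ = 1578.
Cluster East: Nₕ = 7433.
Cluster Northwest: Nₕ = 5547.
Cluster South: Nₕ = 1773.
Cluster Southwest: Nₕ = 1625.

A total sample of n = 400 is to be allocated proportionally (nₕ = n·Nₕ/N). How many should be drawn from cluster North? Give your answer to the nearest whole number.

Share of cluster North = 1578/21159 = 0.07458.
Allocate 400 × 0.07458 = 29.831... → 30.

30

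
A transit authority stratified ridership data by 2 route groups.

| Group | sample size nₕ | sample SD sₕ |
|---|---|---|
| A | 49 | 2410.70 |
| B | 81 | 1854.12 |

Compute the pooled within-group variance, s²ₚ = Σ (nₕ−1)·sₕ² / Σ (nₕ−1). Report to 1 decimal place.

Degrees of freedom: 48 + 80 = 128.
Σ(nₕ−1)sₕ² = 48·5811474.49 + 80·3437760.9744 = 553971653.472.
s²ₚ = 553971653.472 / 128 = 4327903.543... → 4327903.5.

4327903.5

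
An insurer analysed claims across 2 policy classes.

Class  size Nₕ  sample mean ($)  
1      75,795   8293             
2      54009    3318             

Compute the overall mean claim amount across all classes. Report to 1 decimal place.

N = 75795 + 54009 = 129804.
Weight each subgroup mean by Nₕ/N and sum.
Σ Nₕx̄ₕ = 75795·8293 + 54009·3318 = 628567935 + 179201862 = 807769797.
Divide by N: 807769797 / 129804 = 6222.996... → 6223.0.

6223.0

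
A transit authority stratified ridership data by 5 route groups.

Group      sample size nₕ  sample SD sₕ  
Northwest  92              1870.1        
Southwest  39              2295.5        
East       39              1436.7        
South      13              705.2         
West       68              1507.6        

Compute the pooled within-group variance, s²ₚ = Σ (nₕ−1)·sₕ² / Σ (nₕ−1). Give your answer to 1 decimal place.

3069802.1

Northwest: (92−1)·1870.1² = 91·3497274.01 = 318251934.91
Southwest: (39−1)·2295.5² = 38·5269320.25 = 200234169.5
East: (39−1)·1436.7² = 38·2064106.89 = 78436061.82
South: (13−1)·705.2² = 12·497307.04 = 5967684.48
West: (68−1)·1507.6² = 67·2272857.76 = 152281469.92
Numerator = 755171320.63; denominator = Σ(nₕ−1) = 246.
s²ₚ = 755171320.63/246 = 3069802.116... → 3069802.1.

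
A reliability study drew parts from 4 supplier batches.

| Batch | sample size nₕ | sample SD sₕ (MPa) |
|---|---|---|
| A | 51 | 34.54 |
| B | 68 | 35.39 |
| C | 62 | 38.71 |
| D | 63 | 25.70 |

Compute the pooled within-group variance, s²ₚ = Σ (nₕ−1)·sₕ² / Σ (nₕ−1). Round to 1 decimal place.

1149.7

A: (51−1)·34.54² = 50·1193.0116 = 59650.58
B: (68−1)·35.39² = 67·1252.4521 = 83914.2907
C: (62−1)·38.71² = 61·1498.4641 = 91406.3101
D: (63−1)·25.70² = 62·660.49 = 40950.38
Numerator = 275921.5608; denominator = Σ(nₕ−1) = 240.
s²ₚ = 275921.5608/240 = 1149.673... → 1149.7.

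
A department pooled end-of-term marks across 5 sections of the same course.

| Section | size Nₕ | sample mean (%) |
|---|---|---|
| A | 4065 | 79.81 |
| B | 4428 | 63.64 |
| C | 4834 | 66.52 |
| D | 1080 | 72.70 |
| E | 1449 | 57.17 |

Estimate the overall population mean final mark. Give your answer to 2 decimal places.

68.69

N = 4065 + 4428 + 4834 + 1080 + 1449 = 15856.
Weight each subgroup mean by Nₕ/N and sum.
Σ Nₕx̄ₕ = 4065·79.81 + 4428·63.64 + 4834·66.52 + 1080·72.70 + 1449·57.17 = 324427.65 + 281797.92 + 321557.68 + 78516 + 82839.33 = 1089138.58.
Divide by N: 1089138.58 / 15856 = 68.6894... → 68.69.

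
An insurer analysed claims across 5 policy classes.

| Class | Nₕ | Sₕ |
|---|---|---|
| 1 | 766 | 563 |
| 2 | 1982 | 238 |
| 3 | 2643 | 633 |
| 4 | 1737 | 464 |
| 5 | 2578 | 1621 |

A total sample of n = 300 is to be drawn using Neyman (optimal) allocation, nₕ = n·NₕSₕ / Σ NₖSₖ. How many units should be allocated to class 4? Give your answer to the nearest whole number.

32

1: NₕSₕ = 766·563 = 431258
2: NₕSₕ = 1982·238 = 471716
3: NₕSₕ = 2643·633 = 1673019
4: NₕSₕ = 1737·464 = 805968
5: NₕSₕ = 2578·1621 = 4178938
Σ NₕSₕ = 7560899.
n_4 = 300·805968/7560899 = 31.979... → 32.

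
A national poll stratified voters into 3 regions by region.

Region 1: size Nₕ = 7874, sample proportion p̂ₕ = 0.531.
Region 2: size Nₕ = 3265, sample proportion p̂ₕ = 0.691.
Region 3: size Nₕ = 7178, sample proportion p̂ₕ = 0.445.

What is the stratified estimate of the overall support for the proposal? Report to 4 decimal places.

N = 7874 + 3265 + 7178 = 18317.
Overall proportion = Σ (Nₕ/N)·p̂ₕ.
Σ Nₕp̂ₕ = 4181.094 + 2256.115 + 3194.21 = 9631.419.
9631.419 / 18317 = 0.525819... → 0.5258.

0.5258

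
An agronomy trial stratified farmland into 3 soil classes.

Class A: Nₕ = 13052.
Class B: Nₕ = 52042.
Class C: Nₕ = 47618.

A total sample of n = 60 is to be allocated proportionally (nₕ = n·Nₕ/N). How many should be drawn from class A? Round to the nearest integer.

N = 13052 + 52042 + 47618 = 112712.
n_A = 60·13052/112712 = 6.948... → 7.

7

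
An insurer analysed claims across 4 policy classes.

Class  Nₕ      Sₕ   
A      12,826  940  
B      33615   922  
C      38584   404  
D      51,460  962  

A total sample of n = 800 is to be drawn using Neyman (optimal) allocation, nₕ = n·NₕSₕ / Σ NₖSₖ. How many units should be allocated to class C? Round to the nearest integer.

115

A: NₕSₕ = 12826·940 = 12056440
B: NₕSₕ = 33615·922 = 30993030
C: NₕSₕ = 38584·404 = 15587936
D: NₕSₕ = 51460·962 = 49504520
Σ NₕSₕ = 108141926.
n_C = 800·15587936/108141926 = 115.315... → 115.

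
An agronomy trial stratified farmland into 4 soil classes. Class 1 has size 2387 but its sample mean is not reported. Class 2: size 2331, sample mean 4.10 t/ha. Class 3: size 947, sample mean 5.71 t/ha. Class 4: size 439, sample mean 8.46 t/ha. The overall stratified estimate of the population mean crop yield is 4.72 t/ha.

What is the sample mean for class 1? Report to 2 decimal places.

N = 2387 + 2331 + 947 + 439 = 6104.
Overall total = μ·N = 4.72·6104 = 28810.88.
Subtract the known strata: 2331·4.10 + 947·5.71 + 439·8.46 = 18678.41.
Remaining total for class 1: 28810.88 − 18678.41 = 10132.47.
Divide by its size: 10132.47 / 2387 = 4.2449... → 4.24.

4.24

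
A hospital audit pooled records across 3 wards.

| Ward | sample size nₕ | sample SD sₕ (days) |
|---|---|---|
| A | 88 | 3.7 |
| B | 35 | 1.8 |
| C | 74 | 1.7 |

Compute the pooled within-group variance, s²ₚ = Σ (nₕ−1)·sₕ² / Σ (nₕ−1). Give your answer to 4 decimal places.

A: (88−1)·3.7² = 87·13.69 = 1191.03
B: (35−1)·1.8² = 34·3.24 = 110.16
C: (74−1)·1.7² = 73·2.89 = 210.97
Numerator = 1512.16; denominator = Σ(nₕ−1) = 194.
s²ₚ = 1512.16/194 = 7.794639... → 7.7946.

7.7946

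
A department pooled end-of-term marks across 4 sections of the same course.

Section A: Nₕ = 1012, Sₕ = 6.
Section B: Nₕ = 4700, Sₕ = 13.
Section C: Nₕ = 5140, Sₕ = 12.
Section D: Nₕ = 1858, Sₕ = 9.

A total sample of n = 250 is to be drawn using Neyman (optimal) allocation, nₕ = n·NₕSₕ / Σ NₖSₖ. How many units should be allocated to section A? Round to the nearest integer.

A: NₕSₕ = 1012·6 = 6072
B: NₕSₕ = 4700·13 = 61100
C: NₕSₕ = 5140·12 = 61680
D: NₕSₕ = 1858·9 = 16722
Σ NₕSₕ = 145574.
n_A = 250·6072/145574 = 10.428... → 10.

10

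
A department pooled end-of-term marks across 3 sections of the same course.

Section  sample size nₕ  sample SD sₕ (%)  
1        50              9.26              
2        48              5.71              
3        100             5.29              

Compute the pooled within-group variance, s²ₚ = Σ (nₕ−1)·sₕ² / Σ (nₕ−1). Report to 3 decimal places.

43.613

Degrees of freedom: 49 + 47 + 99 = 195.
Σ(nₕ−1)sₕ² = 49·85.7476 + 47·32.6041 + 99·27.9841 = 8504.451.
s²ₚ = 8504.451 / 195 = 43.61257... → 43.613.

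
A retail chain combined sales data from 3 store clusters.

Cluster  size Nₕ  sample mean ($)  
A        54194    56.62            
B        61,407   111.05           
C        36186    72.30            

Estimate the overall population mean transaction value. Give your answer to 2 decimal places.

x̄_st = (Σ Nₕx̄ₕ) / (Σ Nₕ) = (54194·56.62 + 61407·111.05 + 36186·72.30) / 151787
= 12503959.43 / 151787 = 82.3783... → 82.38.

82.38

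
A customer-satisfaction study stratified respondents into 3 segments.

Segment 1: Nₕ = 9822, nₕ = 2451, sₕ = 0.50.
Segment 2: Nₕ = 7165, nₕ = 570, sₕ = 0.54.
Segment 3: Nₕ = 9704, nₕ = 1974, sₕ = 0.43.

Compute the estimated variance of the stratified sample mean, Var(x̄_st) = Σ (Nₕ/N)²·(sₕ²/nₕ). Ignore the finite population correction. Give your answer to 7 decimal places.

0.0000631

N = 26691. Term for each stratum: Wₕ²sₕ²/nₕ.
Var(x̄_st) = 0.0000138123 + 0.0000368651 + 0.0000123812 = 0.0000630586 → 0.0000631.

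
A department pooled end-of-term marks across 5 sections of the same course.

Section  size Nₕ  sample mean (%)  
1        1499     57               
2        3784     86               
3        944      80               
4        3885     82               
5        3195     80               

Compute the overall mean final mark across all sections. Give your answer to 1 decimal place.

N = 13307; weights Wₕ = Nₕ/N = (0.1126, 0.2844, 0.0709, 0.2920, 0.2401).
x̄_st = Σ Wₕ·x̄ₕ = 0.1126·57 + 0.2844·86 + 0.0709·80 + 0.2920·82 + 0.2401·80 ≈ 79.699...
→ 79.7.

79.7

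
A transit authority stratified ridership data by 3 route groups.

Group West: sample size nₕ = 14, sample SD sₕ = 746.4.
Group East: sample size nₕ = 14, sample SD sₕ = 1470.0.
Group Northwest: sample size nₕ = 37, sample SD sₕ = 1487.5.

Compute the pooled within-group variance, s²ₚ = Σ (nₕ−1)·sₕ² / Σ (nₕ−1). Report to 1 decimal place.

Degrees of freedom: 13 + 13 + 36 = 62.
Σ(nₕ−1)sₕ² = 13·557112.96 + 13·2160900 + 36·2212656.25 = 114989793.48.
s²ₚ = 114989793.48 / 62 = 1854674.088... → 1854674.1.

1854674.1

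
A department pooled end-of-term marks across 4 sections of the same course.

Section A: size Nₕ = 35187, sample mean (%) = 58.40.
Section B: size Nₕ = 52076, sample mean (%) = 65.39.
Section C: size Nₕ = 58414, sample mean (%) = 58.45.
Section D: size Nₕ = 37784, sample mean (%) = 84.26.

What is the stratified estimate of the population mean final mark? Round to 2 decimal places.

65.73

N = 35187 + 52076 + 58414 + 37784 = 183461.
Weight each subgroup mean by Nₕ/N and sum.
Σ Nₕx̄ₕ = 35187·58.40 + 52076·65.39 + 58414·58.45 + 37784·84.26 = 2054920.8 + 3405249.64 + 3414298.3 + 3183679.84 = 12058148.58.
Divide by N: 12058148.58 / 183461 = 65.7260... → 65.73.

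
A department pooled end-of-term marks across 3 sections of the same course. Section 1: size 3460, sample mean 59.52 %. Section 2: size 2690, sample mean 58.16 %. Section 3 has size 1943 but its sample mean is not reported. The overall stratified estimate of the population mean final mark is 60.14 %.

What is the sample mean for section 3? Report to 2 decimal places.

63.99

N = 3460 + 2690 + 1943 = 8093.
Overall total = μ·N = 60.14·8093 = 486713.02.
Subtract the known strata: 3460·59.52 + 2690·58.16 = 362389.6.
Remaining total for section 3: 486713.02 − 362389.6 = 124323.42.
Divide by its size: 124323.42 / 1943 = 63.9853... → 63.99.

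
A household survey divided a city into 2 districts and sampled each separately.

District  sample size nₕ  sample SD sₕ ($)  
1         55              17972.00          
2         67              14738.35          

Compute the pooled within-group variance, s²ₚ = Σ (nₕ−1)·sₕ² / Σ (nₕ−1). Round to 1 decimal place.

264817181.2

1: (55−1)·17972.00² = 54·322992784 = 17441610336
2: (67−1)·14738.35² = 66·217218960.7225 = 14336451407.685
Numerator = 31778061743.685; denominator = Σ(nₕ−1) = 120.
s²ₚ = 31778061743.685/120 = 264817181.197... → 264817181.2.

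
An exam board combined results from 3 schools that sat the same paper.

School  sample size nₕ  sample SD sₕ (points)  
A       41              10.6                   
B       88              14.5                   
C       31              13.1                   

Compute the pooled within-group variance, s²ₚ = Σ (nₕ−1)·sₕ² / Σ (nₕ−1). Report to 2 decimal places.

177.93

Degrees of freedom: 40 + 87 + 30 = 157.
Σ(nₕ−1)sₕ² = 40·112.36 + 87·210.25 + 30·171.61 = 27934.45.
s²ₚ = 27934.45 / 157 = 177.9264... → 177.93.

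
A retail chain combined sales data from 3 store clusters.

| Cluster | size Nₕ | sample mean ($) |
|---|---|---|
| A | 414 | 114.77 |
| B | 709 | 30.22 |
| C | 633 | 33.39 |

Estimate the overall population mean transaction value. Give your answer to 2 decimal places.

51.30

x̄_st = (Σ Nₕx̄ₕ) / (Σ Nₕ) = (414·114.77 + 709·30.22 + 633·33.39) / 1756
= 90076.63 / 1756 = 51.2965... → 51.30.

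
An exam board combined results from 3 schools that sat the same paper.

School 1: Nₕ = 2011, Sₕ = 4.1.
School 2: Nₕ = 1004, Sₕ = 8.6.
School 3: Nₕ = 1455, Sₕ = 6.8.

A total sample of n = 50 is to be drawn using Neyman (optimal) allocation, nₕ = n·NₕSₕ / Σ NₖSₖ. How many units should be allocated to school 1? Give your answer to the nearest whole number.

Σ NₕSₕ = 2011·4.1 + 1004·8.6 + 1455·6.8 = 26773.5.
Share for 1: 8245.1/26773.5 = 0.30796.
n_1 = 50 × 0.30796 = 15.398... → 15.

15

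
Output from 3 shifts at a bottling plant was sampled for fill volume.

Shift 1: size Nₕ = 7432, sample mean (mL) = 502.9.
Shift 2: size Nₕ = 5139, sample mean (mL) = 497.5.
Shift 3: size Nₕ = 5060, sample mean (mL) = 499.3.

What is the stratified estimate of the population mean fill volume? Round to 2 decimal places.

500.29

x̄_st = (Σ Nₕx̄ₕ) / (Σ Nₕ) = (7432·502.9 + 5139·497.5 + 5060·499.3) / 17631
= 8820663.3 / 17631 = 500.2929... → 500.29.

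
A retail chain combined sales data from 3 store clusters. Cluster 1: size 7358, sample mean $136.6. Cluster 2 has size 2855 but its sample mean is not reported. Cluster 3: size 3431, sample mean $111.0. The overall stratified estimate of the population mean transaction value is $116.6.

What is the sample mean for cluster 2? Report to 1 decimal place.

71.8

N = 7358 + 2855 + 3431 = 13644.
Overall total = μ·N = 116.6·13644 = 1590890.4.
Subtract the known strata: 7358·136.6 + 3431·111.0 = 1385943.8.
Remaining total for cluster 2: 1590890.4 − 1385943.8 = 204946.6.
Divide by its size: 204946.6 / 2855 = 71.785... → 71.8.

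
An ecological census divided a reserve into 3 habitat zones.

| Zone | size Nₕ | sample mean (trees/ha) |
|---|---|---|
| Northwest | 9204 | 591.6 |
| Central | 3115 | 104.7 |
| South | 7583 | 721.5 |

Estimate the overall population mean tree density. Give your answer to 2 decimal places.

N = 19902; weights Wₕ = Nₕ/N = (0.4625, 0.1565, 0.3810).
x̄_st = Σ Wₕ·x̄ₕ = 0.4625·591.6 + 0.1565·104.7 + 0.3810·721.5 ≈ 564.8860...
→ 564.89.

564.89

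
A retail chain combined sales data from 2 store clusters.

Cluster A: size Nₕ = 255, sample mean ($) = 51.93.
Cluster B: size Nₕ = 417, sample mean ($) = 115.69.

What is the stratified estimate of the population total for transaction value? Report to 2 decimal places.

61484.88

A: 255·51.93 = 13242.15
B: 417·115.69 = 48242.73
τ̂ = Σ Nₕx̄ₕ = 61484.88.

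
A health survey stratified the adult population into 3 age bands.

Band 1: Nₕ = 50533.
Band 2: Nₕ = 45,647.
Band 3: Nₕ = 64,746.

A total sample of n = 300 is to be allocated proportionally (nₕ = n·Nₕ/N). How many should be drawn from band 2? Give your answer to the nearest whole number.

85

N = 50533 + 45647 + 64746 = 160926.
n_2 = 300·45647/160926 = 85.096... → 85.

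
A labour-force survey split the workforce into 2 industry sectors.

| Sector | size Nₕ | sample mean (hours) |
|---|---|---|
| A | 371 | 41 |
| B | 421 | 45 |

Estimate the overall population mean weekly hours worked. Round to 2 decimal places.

N = 792; weights Wₕ = Nₕ/N = (0.4684, 0.5316).
x̄_st = Σ Wₕ·x̄ₕ = 0.4684·41 + 0.5316·45 ≈ 43.1263...
→ 43.13.

43.13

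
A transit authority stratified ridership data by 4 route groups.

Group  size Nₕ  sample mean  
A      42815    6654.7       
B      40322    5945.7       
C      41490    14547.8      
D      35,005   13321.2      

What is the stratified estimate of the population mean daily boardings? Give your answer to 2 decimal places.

9988.98

x̄_st = (Σ Nₕx̄ₕ) / (Σ Nₕ) = (42815·6654.7 + 40322·5945.7 + 41490·14547.8 + 35005·13321.2) / 159632
= 1594560323.9 / 159632 = 9988.9767... → 9988.98.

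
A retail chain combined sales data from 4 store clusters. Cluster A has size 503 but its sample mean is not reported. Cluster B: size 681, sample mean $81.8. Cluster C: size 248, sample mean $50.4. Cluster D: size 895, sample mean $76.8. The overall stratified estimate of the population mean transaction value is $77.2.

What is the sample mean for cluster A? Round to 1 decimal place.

Σ Nₕx̄ₕ = N·μ, so 503·x̄_A = 2327·77.2 − (681·81.8 + 248·50.4 + 895·76.8).
= 179644.4 − 136941 = 42703.4.
x̄_A = 42703.4 / 503 = 84.897... → 84.9.

84.9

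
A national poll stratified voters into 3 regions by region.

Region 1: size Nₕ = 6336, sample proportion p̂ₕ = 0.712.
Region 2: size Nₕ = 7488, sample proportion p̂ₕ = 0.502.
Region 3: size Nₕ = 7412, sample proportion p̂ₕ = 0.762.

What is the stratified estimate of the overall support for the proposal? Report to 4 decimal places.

0.6554

N = 6336 + 7488 + 7412 = 21236.
Overall proportion = Σ (Nₕ/N)·p̂ₕ.
Σ Nₕp̂ₕ = 4511.232 + 3758.976 + 5647.944 = 13918.152.
13918.152 / 21236 = 0.655404... → 0.6554.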